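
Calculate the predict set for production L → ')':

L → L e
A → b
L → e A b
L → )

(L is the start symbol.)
PREDICT(L → ')') = (FIRST(RHS) \ {ε}) ∪ (FOLLOW(L) if ε ∈ FIRST(RHS), i.e. RHS ⇒* ε)
FIRST(')') = { ')' }
ε ∉ FIRST(')'), so FOLLOW(L) is not added.
PREDICT(L → ')') = { ')' }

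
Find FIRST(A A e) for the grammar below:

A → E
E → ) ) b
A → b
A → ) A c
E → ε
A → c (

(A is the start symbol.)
{ ')', 'b', 'c', 'e' }

FIRST sets of the non-terminals involved (from the grammar, by fixed-point iteration):
  FIRST(A) = { ')', 'b', 'c', ε }

To compute FIRST(A A e), process the symbols left to right:
Symbol A is a non-terminal. Add FIRST(A) \ {ε} = { ')', 'b', 'c' }
A is nullable (ε ∈ FIRST(A)), continue to the next symbol.
Symbol A is a non-terminal. Add FIRST(A) \ {ε} = { ')', 'b', 'c' }
A is nullable (ε ∈ FIRST(A)), continue to the next symbol.
Symbol e is a terminal. Add 'e' and stop.
FIRST(A A e) = { ')', 'b', 'c', 'e' }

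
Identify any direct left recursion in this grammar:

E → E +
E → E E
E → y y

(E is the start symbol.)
E → E +: LEFT RECURSIVE (starts with E)
E → E E: LEFT RECURSIVE (starts with E)
E → y y: starts with y

The grammar has direct left recursion on: E.

Answer: Yes, E is left-recursive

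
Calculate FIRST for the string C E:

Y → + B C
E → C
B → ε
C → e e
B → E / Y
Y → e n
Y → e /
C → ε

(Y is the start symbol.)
{ 'e', ε }

FIRST sets of the non-terminals involved (from the grammar, by fixed-point iteration):
  FIRST(C) = { 'e', ε }
  FIRST(E) = { 'e', ε }

To compute FIRST(C E), process the symbols left to right:
Symbol C is a non-terminal. Add FIRST(C) \ {ε} = { 'e' }
C is nullable (ε ∈ FIRST(C)), continue to the next symbol.
Symbol E is a non-terminal. Add FIRST(E) \ {ε} = { 'e' }
E is nullable (ε ∈ FIRST(E)), continue to the next symbol.
All symbols are nullable, so ε is in the result.
FIRST(C E) = { 'e', ε }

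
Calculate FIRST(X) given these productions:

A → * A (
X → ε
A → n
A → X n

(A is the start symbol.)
To compute FIRST(X), examine every production with X on the left-hand side, reading each right-hand side left to right until a non-nullable symbol is reached.

From X → ε:
  - ε-production, so ε ∈ FIRST(X)

Collecting: FIRST(X) = { ε }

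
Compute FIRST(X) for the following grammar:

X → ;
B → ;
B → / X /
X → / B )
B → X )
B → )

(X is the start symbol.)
To compute FIRST(X), examine every production with X on the left-hand side, reading each right-hand side left to right until a non-nullable symbol is reached.

From X → ;:
  - ';' is a terminal: add ';' and stop
From X → / B ):
  - '/' is a terminal: add '/' and stop

Collecting: FIRST(X) = { '/', ';' }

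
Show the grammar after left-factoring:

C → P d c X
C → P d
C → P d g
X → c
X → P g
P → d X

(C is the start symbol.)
C → P d C'
C' → c X
C' → ε
C' → g
X → c
X → P g
P → d X

Left-factoring transforms A → αβ₁ | αβ₂ into A → αA' and A' → β₁ | β₂
(α is the longest common prefix among the alternatives). Repeat until
no nonterminal has two alternatives with a common prefix.

Round 1: C has alternatives sharing prefix 'P d'. Introduce C': C → P d C'
  Add: C' → c X
  Add: C' → ε
  Add: C' → g

No remaining common prefixes — done.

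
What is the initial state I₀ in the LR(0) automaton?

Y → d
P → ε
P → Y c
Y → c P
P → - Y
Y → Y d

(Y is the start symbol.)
{ [Y → . Y d], [Y → . c P], [Y → . d], [Y' → . Y] }

First, augment the grammar with Y' → Y
I₀ = CLOSURE({ [Y' → . Y] }):
  [Y' → . Y] has the dot before Y: add [Y → . d], [Y → . c P], [Y → . Y d]
No further items can be added.

I₀ = { [Y → . Y d], [Y → . c P], [Y → . d], [Y' → . Y] }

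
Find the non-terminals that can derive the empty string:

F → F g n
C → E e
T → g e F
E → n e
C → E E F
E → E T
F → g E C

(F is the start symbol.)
There are no ε-productions, so no non-terminal can derive ε.
No non-terminals are nullable.

Answer: None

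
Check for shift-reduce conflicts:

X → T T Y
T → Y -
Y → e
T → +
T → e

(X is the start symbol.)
A shift-reduce conflict occurs when an LR(0) state has both:
  - a complete (reduce) item [A → α .] (dot at the end), and
  - a shift item [B → β . c γ] (dot before a terminal).

Augment with X' → X and build the canonical LR(0) collection (I0 = CLOSURE({[X' → . X]}), then GOTO on every symbol after a dot until no new states appear). It has 10 states:
  I0: { [T → . +], [T → . Y -], [T → . e], [X → . T T Y], [X' → . X], [Y → . e] }  — shift
  I1: { [T → + .] }  — reduce
  I2: { [T → . +], [T → . Y -], [T → . e], [X → T . T Y], [Y → . e] }  — shift
  I3: { [X' → X .] }  — accept
  I4: { [T → Y . -] }  — shift
  I5: { [T → e .], [Y → e .] }  — 2 reduces
  I6: { [T → Y - .] }  — reduce
  I7: { [X → T T . Y], [Y → . e] }  — shift
  I8: { [X → T T Y .] }  — reduce
  I9: { [Y → e .] }  — reduce

No state contains both a complete item and a shift item.

Answer: No shift-reduce conflicts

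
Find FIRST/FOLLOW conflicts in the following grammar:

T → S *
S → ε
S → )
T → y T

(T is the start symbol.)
No FIRST/FOLLOW conflicts.

Nullable non-terminals: S.

S: nullable alternative(s) S → ε; FOLLOW(S) = { '*' }
  S → ε: FIRST \ {ε} = { } — this is the only nullable alternative, skip
  S → ): FIRST \ {ε} = { ')' } — disjoint from FOLLOW(S)

T has no nullable alternative, so no FIRST/FOLLOW check is needed there.

No FIRST/FOLLOW conflicts found.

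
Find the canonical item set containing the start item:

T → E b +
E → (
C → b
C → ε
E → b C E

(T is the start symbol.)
{ [E → . (], [E → . b C E], [T → . E b +], [T' → . T] }

First, augment the grammar with T' → T
I₀ = CLOSURE({ [T' → . T] }):
  [T' → . T] has the dot before T: add [T → . E b +]
  [T → . E b +] has the dot before E: add [E → . (], [E → . b C E]
No further items can be added.

I₀ = { [E → . (], [E → . b C E], [T → . E b +], [T' → . T] }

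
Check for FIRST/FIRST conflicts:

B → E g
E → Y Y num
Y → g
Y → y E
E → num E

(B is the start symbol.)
No FIRST/FIRST conflicts.

A FIRST/FIRST conflict occurs when two productions N → α and N → β for the same non-terminal have FIRST(α) ∩ FIRST(β) ≠ ∅ (with ε ∈ FIRST of a nullable right-hand side, so two nullable alternatives also conflict).

FIRST sets of the non-terminals at (or reachable through a nullable prefix from) the front of some alternative:
  FIRST(Y) = { 'g', 'y' }

Productions for E:
  E → Y Y num: FIRST = { 'g', 'y' }
  E → num E: FIRST = { 'num' }
Productions for Y:
  Y → g: FIRST = { 'g' }
  Y → y E: FIRST = { 'y' }
B has only one production, so no FIRST/FIRST conflict is possible there.

All alternatives of each non-terminal have pairwise disjoint FIRST sets.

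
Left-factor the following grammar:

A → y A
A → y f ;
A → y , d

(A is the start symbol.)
A → y A'
A' → A
A' → f ;
A' → , d

Left-factoring transforms A → αβ₁ | αβ₂ into A → αA' and A' → β₁ | β₂
(α is the longest common prefix among the alternatives). Repeat until
no nonterminal has two alternatives with a common prefix.

Round 1: A has alternatives sharing prefix 'y'. Introduce A': A → y A'
  Add: A' → A
  Add: A' → f ;
  Add: A' → , d

No remaining common prefixes — done.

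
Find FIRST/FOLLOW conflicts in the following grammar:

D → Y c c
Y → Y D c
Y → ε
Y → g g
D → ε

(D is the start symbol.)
Yes. D → Y c c with FOLLOW(D) on { 'c' }; Y → Y D c with FOLLOW(Y) on { 'c', 'g' }; Y → g g with FOLLOW(Y) on { 'g' }

A FIRST/FOLLOW conflict occurs when a non-terminal N has a nullable alternative N → β (β ⇒* ε) and another alternative N → α with FIRST(α) ∩ FOLLOW(N) ≠ ∅: on such a lookahead the parser cannot decide between expanding α and letting N vanish via β.

Nullable non-terminals: D, Y.
FIRST sets used below: FIRST(Y) = { 'c', 'g', ε }, FIRST(D) = { 'c', 'g', ε }

D: nullable alternative(s) D → ε; FOLLOW(D) = { $, 'c' }
  D → Y c c: FIRST \ {ε} = { 'c', 'g' } — overlaps FOLLOW(D) on { 'c' }: CONFLICT
  D → ε: FIRST \ {ε} = { } — this is the only nullable alternative, skip

Y: nullable alternative(s) Y → ε; FOLLOW(Y) = { 'c', 'g' }
  Y → Y D c: FIRST \ {ε} = { 'c', 'g' } — overlaps FOLLOW(Y) on { 'c', 'g' }: CONFLICT
  Y → ε: FIRST \ {ε} = { } — this is the only nullable alternative, skip
  Y → g g: FIRST \ {ε} = { 'g' } — overlaps FOLLOW(Y) on { 'g' }: CONFLICT

So the grammar has 3 FIRST/FOLLOW conflicts (marked CONFLICT above).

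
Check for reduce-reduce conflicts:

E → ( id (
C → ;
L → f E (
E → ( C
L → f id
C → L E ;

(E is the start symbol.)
No reduce-reduce conflicts

A reduce-reduce conflict occurs when an LR(0) state has two complete items [A → α .] and [B → β .] — both call for a reduction, and with no lookahead the parser cannot choose between them.

Augment with E' → E and build the canonical LR(0) collection (I0 = CLOSURE({[E' → . E]}), then GOTO on every symbol after a dot until no new states appear). It has 14 states:
  I0: { [E → . ( C], [E → . ( id (], [E' → . E] }  — shift
  I1: { [C → . ;], [C → . L E ;], [E → ( . C], [E → ( . id (], [L → . f E (], [L → . f id] }  — shift
  I2: { [E' → E .] }  — accept
  I3: { [C → ; .] }  — reduce
  I4: { [E → ( C .] }  — reduce
  I5: { [C → L . E ;], [E → . ( C], [E → . ( id (] }  — shift
  I6: { [E → . ( C], [E → . ( id (], [L → f . E (], [L → f . id] }  — shift
  I7: { [E → ( id . (] }  — shift
  I8: { [E → ( id ( .] }  — reduce
  I9: { [L → f E . (] }  — shift
  I10: { [L → f id .] }  — reduce
  I11: { [L → f E ( .] }  — reduce
  I12: { [C → L E . ;] }  — shift
  I13: { [C → L E ; .] }  — reduce

No state contains more than one complete item.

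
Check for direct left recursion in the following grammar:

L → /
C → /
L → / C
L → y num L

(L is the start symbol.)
Direct left recursion occurs when N → N α for some non-terminal N (the right-hand side begins with the left-hand side itself).

L → /: starts with '/'
C → /: starts with '/'
L → / C: starts with '/'
L → y num L: starts with y

No direct left recursion found.

Answer: No direct left recursion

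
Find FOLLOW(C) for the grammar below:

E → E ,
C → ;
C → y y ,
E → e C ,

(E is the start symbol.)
To compute FOLLOW(C), find every occurrence of C on a right-hand side N → α C β: add FIRST(β) \ {ε}, and if β is empty or nullable also add FOLLOW(N). Iterate to a fixed point.

In E → e C ,: C is followed by ',', add FIRST(',') \ {ε} = { ',' }

Taking the union: FOLLOW(C) = { ',' }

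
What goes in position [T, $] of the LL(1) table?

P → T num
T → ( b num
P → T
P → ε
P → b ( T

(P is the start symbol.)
Empty (error entry)

To find M[T, $], we find productions for T where $ is in the predict set (PREDICT(N → α) = (FIRST(α) \ {ε}) ∪ (FOLLOW(N) if α ⇒* ε)).

T → ( b num: PREDICT = { '(' }

M[T, $] is empty (no production applies)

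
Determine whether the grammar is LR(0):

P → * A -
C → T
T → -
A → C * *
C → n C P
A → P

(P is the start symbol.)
A grammar is LR(0) if no state in the canonical LR(0) collection has:
  - both a shift item (dot before a terminal) and a complete item (shift-reduce conflict), or
  - two or more complete items (reduce-reduce conflict; the accept item [P' → P .] counts as a complete item here).

Augment with P' → P and build the canonical LR(0) collection (I0 = CLOSURE({[P' → . P]}), then GOTO on every symbol after a dot until no new states appear). It has 14 states:
  I0: { [P → . * A -], [P' → . P] }  — shift
  I1: { [A → . C * *], [A → . P], [C → . T], [C → . n C P], [P → * . A -], [P → . * A -], [T → . -] }  — shift
  I2: { [P' → P .] }  — accept
  I3: { [T → - .] }  — reduce
  I4: { [P → * A . -] }  — shift
  I5: { [A → C . * *] }  — shift
  I6: { [A → P .] }  — reduce
  I7: { [C → T .] }  — reduce
  I8: { [C → . T], [C → . n C P], [C → n . C P], [T → . -] }  — shift
  I9: { [C → n C . P], [P → . * A -] }  — shift
  I10: { [C → n C P .] }  — reduce
  I11: { [A → C * . *] }  — shift
  I12: { [A → C * * .] }  — reduce
  I13: { [P → * A - .] }  — reduce

Every state is either a pure shift/goto state or contains exactly one complete item and nothing to shift — no conflicts. The grammar is LR(0).

Answer: Yes, the grammar is LR(0)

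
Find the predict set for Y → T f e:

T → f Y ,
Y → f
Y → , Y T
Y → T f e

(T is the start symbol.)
PREDICT(Y → T f e) = (FIRST(RHS) \ {ε}) ∪ (FOLLOW(Y) if ε ∈ FIRST(RHS), i.e. RHS ⇒* ε)
FIRST(T) = { 'f' }
FIRST(T f e) = { 'f' }
ε ∉ FIRST(T f e), so FOLLOW(Y) is not added.
PREDICT(Y → T f e) = { 'f' }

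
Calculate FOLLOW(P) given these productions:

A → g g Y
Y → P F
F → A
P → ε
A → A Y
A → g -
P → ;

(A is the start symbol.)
{ 'g' }

In Y → P F: P is followed by F, add FIRST(F) \ {ε} = { 'g' }

Taking the union: FOLLOW(P) = { 'g' }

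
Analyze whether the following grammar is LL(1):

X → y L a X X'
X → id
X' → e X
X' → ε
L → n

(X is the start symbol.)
A grammar is LL(1) if for each non-terminal N with multiple productions, the predict sets of those productions are pairwise disjoint, where PREDICT(N → α) = (FIRST(α) \ {ε}) ∪ (FOLLOW(N) if α ⇒* ε).

Relevant sets:
  FOLLOW(X') = { $, 'e' }

For X:
  PREDICT(X → y L a X X') = { 'y' }
  PREDICT(X → id) = { 'id' }
For X':
  PREDICT(X' → e X) = { 'e' }
  PREDICT(X' → ε) = { $, 'e' }
L has a single production, so nothing to check there.

Conflict found: Predict set conflict for X': { 'e' }
The grammar is NOT LL(1).

Answer: No. Predict set conflict for X': { 'e' }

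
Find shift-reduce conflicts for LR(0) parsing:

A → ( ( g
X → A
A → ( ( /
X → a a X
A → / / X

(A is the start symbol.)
A shift-reduce conflict occurs when an LR(0) state has both:
  - a complete (reduce) item [A → α .] (dot at the end), and
  - a shift item [B → β . c γ] (dot before a terminal).

Augment with A' → A and build the canonical LR(0) collection (I0 = CLOSURE({[A' → . A]}), then GOTO on every symbol after a dot until no new states appear). It has 13 states:
  I0: { [A → . ( ( /], [A → . ( ( g], [A → . / / X], [A' → . A] }  — shift
  I1: { [A → ( . ( /], [A → ( . ( g] }  — shift
  I2: { [A → / . / X] }  — shift
  I3: { [A' → A .] }  — accept
  I4: { [A → . ( ( /], [A → . ( ( g], [A → . / / X], [A → / / . X], [X → . A], [X → . a a X] }  — shift
  I5: { [X → A .] }  — reduce
  I6: { [A → / / X .] }  — reduce
  I7: { [X → a . a X] }  — shift
  I8: { [A → . ( ( /], [A → . ( ( g], [A → . / / X], [X → . A], [X → . a a X], [X → a a . X] }  — shift
  I9: { [X → a a X .] }  — reduce
  I10: { [A → ( ( . /], [A → ( ( . g] }  — shift
  I11: { [A → ( ( / .] }  — reduce
  I12: { [A → ( ( g .] }  — reduce

No state contains both a complete item and a shift item.

Answer: No shift-reduce conflicts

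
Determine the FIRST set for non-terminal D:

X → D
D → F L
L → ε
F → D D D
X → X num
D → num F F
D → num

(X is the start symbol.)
{ 'num' }

To compute FIRST(D), examine every production with D on the left-hand side, reading each right-hand side left to right until a non-nullable symbol is reached.

FIRST sets of the other non-terminals involved (by the same procedure, iterated to a fixed point):
  FIRST(F) = { 'num' }

From D → F L:
  - F is a non-terminal: add FIRST(F) \ {ε} = { 'num' }
    F is not nullable, so stop
From D → num F F:
  - num is a terminal: add 'num' and stop
From D → num:
  - num is a terminal: add 'num' and stop

Collecting: FIRST(D) = { 'num' }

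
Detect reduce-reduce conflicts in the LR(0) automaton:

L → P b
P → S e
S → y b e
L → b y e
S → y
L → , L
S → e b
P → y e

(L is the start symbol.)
A reduce-reduce conflict occurs when an LR(0) state has two complete items [A → α .] and [B → β .] — both call for a reduction, and with no lookahead the parser cannot choose between them.

Augment with L' → L and build the canonical LR(0) collection (I0 = CLOSURE({[L' → . L]}), then GOTO on every symbol after a dot until no new states appear). It has 17 states:
  I0: { [L → . , L], [L → . P b], [L → . b y e], [L' → . L], [P → . S e], [P → . y e], [S → . e b], [S → . y b e], [S → . y] }  — shift
  I1: { [L → , . L], [L → . , L], [L → . P b], [L → . b y e], [P → . S e], [P → . y e], [S → . e b], [S → . y b e], [S → . y] }  — shift
  I2: { [L' → L .] }  — accept
  I3: { [L → P . b] }  — shift
  I4: { [P → S . e] }  — shift
  I5: { [L → b . y e] }  — shift
  I6: { [S → e . b] }  — shift
  I7: { [P → y . e], [S → y . b e], [S → y .] }  — shift, reduce
  I8: { [S → y b . e] }  — shift
  I9: { [P → y e .] }  — reduce
  I10: { [S → y b e .] }  — reduce
  I11: { [S → e b .] }  — reduce
  I12: { [L → b y . e] }  — shift
  I13: { [L → b y e .] }  — reduce
  I14: { [P → S e .] }  — reduce
  I15: { [L → P b .] }  — reduce
  I16: { [L → , L .] }  — reduce

No state contains more than one complete item.

Answer: No reduce-reduce conflicts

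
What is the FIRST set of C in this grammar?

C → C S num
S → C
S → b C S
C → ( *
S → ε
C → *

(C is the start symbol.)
To compute FIRST(C), examine every production with C on the left-hand side, reading each right-hand side left to right until a non-nullable symbol is reached.

From C → C S num:
  - C is the symbol being defined: contributes nothing new
    C is not nullable, so stop
From C → ( *:
  - '(' is a terminal: add '(' and stop
From C → *:
  - '*' is a terminal: add '*' and stop

Collecting: FIRST(C) = { '(', '*' }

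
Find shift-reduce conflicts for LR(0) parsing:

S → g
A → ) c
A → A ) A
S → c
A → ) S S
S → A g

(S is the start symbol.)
Augment with S' → S and build the canonical LR(0) collection (I0 = CLOSURE({[S' → . S]}), then GOTO on every symbol after a dot until no new states appear). It has 12 states:
  I0: { [A → . ) S S], [A → . ) c], [A → . A ) A], [S → . A g], [S → . c], [S → . g], [S' → . S] }  — shift
  I1: { [A → ) . S S], [A → ) . c], [A → . ) S S], [A → . ) c], [A → . A ) A], [S → . A g], [S → . c], [S → . g] }  — shift
  I2: { [A → A . ) A], [S → A . g] }  — shift
  I3: { [S' → S .] }  — accept
  I4: { [S → c .] }  — reduce
  I5: { [S → g .] }  — reduce
  I6: { [A → . ) S S], [A → . ) c], [A → . A ) A], [A → A ) . A] }  — shift
  I7: { [S → A g .] }  — reduce
  I8: { [A → A ) A .], [A → A . ) A] }  — shift, reduce
  I9: { [A → ) S . S], [A → . ) S S], [A → . ) c], [A → . A ) A], [S → . A g], [S → . c], [S → . g] }  — shift
  I10: { [A → ) c .], [S → c .] }  — 2 reduces
  I11: { [A → ) S S .] }  — reduce

I8 contains reduce item [A → A ) A .] and shift item [A → A . ) A] — shift-reduce conflict.

Answer: Yes — I8: [A → A ) A .] vs [A → A . ) A]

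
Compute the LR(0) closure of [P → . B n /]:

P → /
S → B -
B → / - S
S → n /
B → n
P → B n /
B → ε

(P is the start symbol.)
Start with: [P → . B n /]
  [P → . B n /] has the dot before B: add [B → . / - S], [B → . n], [B → .]
No further items can be added.

CLOSURE = { [B → . / - S], [B → . n], [B → .], [P → . B n /] }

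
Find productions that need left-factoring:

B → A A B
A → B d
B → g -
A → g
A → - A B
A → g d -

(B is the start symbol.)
Yes, A has productions with common prefix 'g'

Left-factoring is needed when two productions for the same non-terminal
share a common prefix on the right-hand side.

Productions for B:
  B → A A B
  B → g -
Productions for A:
  A → B d
  A → g
  A → - A B
  A → g d -

Found common prefix 'g' in productions for A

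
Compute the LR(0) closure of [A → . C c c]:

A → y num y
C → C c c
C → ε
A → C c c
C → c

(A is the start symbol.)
{ [A → . C c c], [C → . C c c], [C → . c], [C → .] }

To compute CLOSURE, for each item [A → α.Bβ] where B is a non-terminal, add [B → .γ] for all productions B → γ; repeat for the newly added items until nothing changes.

Start with: [A → . C c c]
  [A → . C c c] has the dot before C: add [C → . C c c], [C → .], [C → . c]
No further items can be added.

CLOSURE = { [A → . C c c], [C → . C c c], [C → . c], [C → .] }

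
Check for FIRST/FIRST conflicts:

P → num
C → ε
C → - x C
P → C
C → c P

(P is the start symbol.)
No FIRST/FIRST conflicts.

FIRST sets of the non-terminals at (or reachable through a nullable prefix from) the front of some alternative:
  FIRST(C) = { '-', 'c', ε }

Productions for P:
  P → num: FIRST = { 'num' }
  P → C: FIRST = { '-', 'c', ε }
Productions for C:
  C → ε: FIRST = { ε }
  C → - x C: FIRST = { '-' }
  C → c P: FIRST = { 'c' }

All alternatives of each non-terminal have pairwise disjoint FIRST sets.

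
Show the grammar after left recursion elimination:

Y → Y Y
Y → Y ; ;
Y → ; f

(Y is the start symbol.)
Y is directly left-recursive. The standard transformation for
  A → A α₁ | ... | A α_m | β₁ | ... | β_n
is
  A  → β₁ A' | ... | β_n A'
  A' → α₁ A' | ... | α_m A' | ε

Y → ; f becomes Y → ; f Y'
Y → Y Y becomes Y' → Y Y'
Y → Y ; ; becomes Y' → ; ; Y'
Add Y' → ε

Resulting grammar:
Y → ; f Y'
Y' → Y Y'
Y' → ; ; Y'
Y' → ε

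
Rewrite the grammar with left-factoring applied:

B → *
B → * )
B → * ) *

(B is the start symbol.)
B → * B'
B' → ε
B' → ) B''
B'' → ε
B'' → *

Left-factoring transforms A → αβ₁ | αβ₂ into A → αA' and A' → β₁ | β₂
(α is the longest common prefix among the alternatives). Repeat until
no nonterminal has two alternatives with a common prefix.

Round 1: B has alternatives sharing prefix '*'. Introduce B': B → * B'
  Add: B' → ε
  Add: B' → )
  Add: B' → ) *

Round 2: B' has alternatives sharing prefix ')'. Introduce B'': B' → ) B''
  Add: B'' → ε
  Add: B'' → *

No remaining common prefixes — done.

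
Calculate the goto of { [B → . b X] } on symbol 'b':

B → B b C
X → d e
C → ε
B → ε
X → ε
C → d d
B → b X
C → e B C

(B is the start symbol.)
{ [B → b . X], [X → . d e], [X → .] }

GOTO(I, 'b') = CLOSURE({ [A → αX.β] : [A → α.Xβ] ∈ I, X = 'b' })

Items with dot before 'b', with the dot advanced:
  [B → . b X] → [B → b . X]
Closure of the advanced items:
  [B → b . X] has the dot before X: add [X → . d e], [X → .]

GOTO = { [B → b . X], [X → . d e], [X → .] }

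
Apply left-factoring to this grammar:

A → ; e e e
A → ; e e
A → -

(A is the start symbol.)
Left-factoring transforms A → αβ₁ | αβ₂ into A → αA' and A' → β₁ | β₂
(α is the longest common prefix among the alternatives). Repeat until
no nonterminal has two alternatives with a common prefix.

Round 1: A has alternatives sharing prefix '; e e'. Introduce A': A → ; e e A'
  Add: A' → e
  Add: A' → ε

No remaining common prefixes — done.

Resulting grammar:
A → ; e e A'
A' → e
A' → ε
A → -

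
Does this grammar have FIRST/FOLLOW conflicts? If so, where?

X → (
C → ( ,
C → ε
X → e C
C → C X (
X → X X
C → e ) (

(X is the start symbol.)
Nullable non-terminals: C.
FIRST sets used below: FIRST(C) = { '(', 'e', ε }, FIRST(X) = { '(', 'e' }

C: nullable alternative(s) C → ε; FOLLOW(C) = { $, '(', 'e' }
  C → ( ,: FIRST \ {ε} = { '(' } — overlaps FOLLOW(C) on { '(' }: CONFLICT
  C → ε: FIRST \ {ε} = { } — this is the only nullable alternative, skip
  C → C X (: FIRST \ {ε} = { '(', 'e' } — overlaps FOLLOW(C) on { '(', 'e' }: CONFLICT
  C → e ) (: FIRST \ {ε} = { 'e' } — overlaps FOLLOW(C) on { 'e' }: CONFLICT

X has no nullable alternative, so no FIRST/FOLLOW check is needed there.

So the grammar has 3 FIRST/FOLLOW conflicts (marked CONFLICT above).

Answer: Yes. C → '(' ',' with FOLLOW(C) on { '(' }; C → C X '(' with FOLLOW(C) on { '(', 'e' }; C → e ')' '(' with FOLLOW(C) on { 'e' }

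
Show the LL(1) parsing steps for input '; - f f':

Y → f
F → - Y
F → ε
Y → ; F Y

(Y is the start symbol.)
LL(1) parsing maintains a stack (initially the start symbol over $) and the input. At each step: if the stack top is a terminal, match it against the current input token; if it is a non-terminal N, replace it with the RHS of M[N, lookahead] (the unique production whose predict set contains the lookahead).

Stack is shown with the top on the left.

Stack    Input      Action
--------------------------
Y $      ; - f f $  output Y → ; F Y
; F Y $  ; - f f $  match ';'
F Y $    - f f $    output F → - Y
- Y Y $  - f f $    match '-'
Y Y $    f f $      output Y → f
f Y $    f f $      match 'f'
Y $      f $        output Y → f
f $      f $        match 'f'
$        $          accept

The string is accepted.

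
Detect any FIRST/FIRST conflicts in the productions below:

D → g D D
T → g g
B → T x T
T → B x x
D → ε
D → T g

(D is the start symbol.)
Yes. D → g D D / D → T g on { 'g' }; T → g g / T → B x x on { 'g' }

A FIRST/FIRST conflict occurs when two productions N → α and N → β for the same non-terminal have FIRST(α) ∩ FIRST(β) ≠ ∅ (with ε ∈ FIRST of a nullable right-hand side, so two nullable alternatives also conflict).

FIRST sets of the non-terminals at (or reachable through a nullable prefix from) the front of some alternative:
  FIRST(T) = { 'g' }
  FIRST(B) = { 'g' }

Productions for D:
  D → g D D: FIRST = { 'g' }
  D → ε: FIRST = { ε }
  D → T g: FIRST = { 'g' }
Productions for T:
  T → g g: FIRST = { 'g' }
  T → B x x: FIRST = { 'g' }
B has only one production, so no FIRST/FIRST conflict is possible there.

Conflict for D: D → g D D and D → T g
  Overlap: { 'g' }
Conflict for T: T → g g and T → B x x
  Overlap: { 'g' }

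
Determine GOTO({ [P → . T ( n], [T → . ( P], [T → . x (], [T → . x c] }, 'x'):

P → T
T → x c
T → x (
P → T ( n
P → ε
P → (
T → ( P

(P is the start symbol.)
GOTO(I, 'x') = CLOSURE({ [A → αX.β] : [A → α.Xβ] ∈ I, X = 'x' })

Items with dot before 'x', with the dot advanced:
  [T → . x (] → [T → x . (]
  [T → . x c] → [T → x . c]
Closure adds nothing (no advanced item has the dot before a non-terminal).

GOTO = { [T → x . (], [T → x . c] }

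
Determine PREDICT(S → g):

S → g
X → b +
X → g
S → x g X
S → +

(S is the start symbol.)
PREDICT(S → g) = (FIRST(RHS) \ {ε}) ∪ (FOLLOW(S) if ε ∈ FIRST(RHS), i.e. RHS ⇒* ε)
FIRST(g) = { 'g' }
ε ∉ FIRST(g), so FOLLOW(S) is not added.
PREDICT(S → g) = { 'g' }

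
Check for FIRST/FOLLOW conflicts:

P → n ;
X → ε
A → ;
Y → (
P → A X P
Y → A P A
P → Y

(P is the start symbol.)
No FIRST/FOLLOW conflicts.

A FIRST/FOLLOW conflict occurs when a non-terminal N has a nullable alternative N → β (β ⇒* ε) and another alternative N → α with FIRST(α) ∩ FOLLOW(N) ≠ ∅: on such a lookahead the parser cannot decide between expanding α and letting N vanish via β.

Nullable non-terminals: X.
X has a nullable alternative but only one production, so nothing to check.

A, P, Y have no nullable alternative, so no FIRST/FOLLOW check is needed there.

No FIRST/FOLLOW conflicts found.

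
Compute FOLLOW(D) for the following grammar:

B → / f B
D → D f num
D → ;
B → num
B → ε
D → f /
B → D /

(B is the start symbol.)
{ '/', 'f' }

To compute FOLLOW(D), find every occurrence of D on a right-hand side N → α D β: add FIRST(β) \ {ε}, and if β is empty or nullable also add FOLLOW(N). Iterate to a fixed point.

In D → D f num: D is followed by f num, add FIRST(f num) \ {ε} = { 'f' }
In B → D /: D is followed by '/', add FIRST('/') \ {ε} = { '/' }

Taking the union: FOLLOW(D) = { '/', 'f' }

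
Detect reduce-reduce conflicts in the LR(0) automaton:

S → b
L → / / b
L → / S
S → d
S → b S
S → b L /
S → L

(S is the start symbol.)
Yes — I11: [L → / / b .] vs [S → b .]

A reduce-reduce conflict occurs when an LR(0) state has two complete items [A → α .] and [B → β .] — both call for a reduction, and with no lookahead the parser cannot choose between them.

Augment with S' → S and build the canonical LR(0) collection (I0 = CLOSURE({[S' → . S]}), then GOTO on every symbol after a dot until no new states appear). It has 12 states:
  I0: { [L → . / / b], [L → . / S], [S → . L], [S → . b L /], [S → . b S], [S → . b], [S → . d], [S' → . S] }  — shift
  I1: { [L → . / / b], [L → . / S], [L → / . / b], [L → / . S], [S → . L], [S → . b L /], [S → . b S], [S → . b], [S → . d] }  — shift
  I2: { [S → L .] }  — reduce
  I3: { [S' → S .] }  — accept
  I4: { [L → . / / b], [L → . / S], [S → . L], [S → . b L /], [S → . b S], [S → . b], [S → . d], [S → b . L /], [S → b . S], [S → b .] }  — shift, reduce
  I5: { [S → d .] }  — reduce
  I6: { [S → L .], [S → b L . /] }  — shift, reduce
  I7: { [S → b S .] }  — reduce
  I8: { [S → b L / .] }  — reduce
  I9: { [L → . / / b], [L → . / S], [L → / . / b], [L → / . S], [L → / / . b], [S → . L], [S → . b L /], [S → . b S], [S → . b], [S → . d] }  — shift
  I10: { [L → / S .] }  — reduce
  I11: { [L → . / / b], [L → . / S], [L → / / b .], [S → . L], [S → . b L /], [S → . b S], [S → . b], [S → . d], [S → b . L /], [S → b . S], [S → b .] }  — shift, 2 reduces

I11 contains complete items [L → / / b .], [S → b .] — reduce-reduce conflict.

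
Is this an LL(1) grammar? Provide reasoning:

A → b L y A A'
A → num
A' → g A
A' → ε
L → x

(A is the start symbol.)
A grammar is LL(1) if for each non-terminal N with multiple productions, the predict sets of those productions are pairwise disjoint, where PREDICT(N → α) = (FIRST(α) \ {ε}) ∪ (FOLLOW(N) if α ⇒* ε).

Relevant sets:
  FOLLOW(A') = { $, 'g' }

For A:
  PREDICT(A → b L y A A') = { 'b' }
  PREDICT(A → num) = { 'num' }
For A':
  PREDICT(A' → g A) = { 'g' }
  PREDICT(A' → ε) = { $, 'g' }
L has a single production, so nothing to check there.

Conflict found: Predict set conflict for A': { 'g' }
The grammar is NOT LL(1).

Answer: No. Predict set conflict for A': { 'g' }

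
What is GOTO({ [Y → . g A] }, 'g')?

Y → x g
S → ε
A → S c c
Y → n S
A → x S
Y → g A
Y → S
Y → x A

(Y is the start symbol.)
GOTO(I, 'g') = CLOSURE({ [A → αX.β] : [A → α.Xβ] ∈ I, X = 'g' })

Items with dot before 'g', with the dot advanced:
  [Y → . g A] → [Y → g . A]
Closure of the advanced items:
  [Y → g . A] has the dot before A: add [A → . S c c], [A → . x S]
  [A → . S c c] has the dot before S: add [S → .]

GOTO = { [A → . S c c], [A → . x S], [S → .], [Y → g . A] }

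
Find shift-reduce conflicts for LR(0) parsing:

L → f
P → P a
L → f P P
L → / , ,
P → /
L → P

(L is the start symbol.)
Yes — I1: [P → / .] vs [L → / . , ,]; I3: [L → P .] vs [P → P . a]; I4: [L → f .] vs [P → . /]; I7: [L → f P P .] vs [P → P . a]

Augment with L' → L and build the canonical LR(0) collection (I0 = CLOSURE({[L' → . L]}), then GOTO on every symbol after a dot until no new states appear). It has 11 states:
  I0: { [L → . / , ,], [L → . P], [L → . f P P], [L → . f], [L' → . L], [P → . /], [P → . P a] }  — shift
  I1: { [L → / . , ,], [P → / .] }  — shift, reduce
  I2: { [L' → L .] }  — accept
  I3: { [L → P .], [P → P . a] }  — shift, reduce
  I4: { [L → f . P P], [L → f .], [P → . /], [P → . P a] }  — shift, reduce
  I5: { [P → / .] }  — reduce
  I6: { [L → f P . P], [P → . /], [P → . P a], [P → P . a] }  — shift
  I7: { [L → f P P .], [P → P . a] }  — shift, reduce
  I8: { [P → P a .] }  — reduce
  I9: { [L → / , . ,] }  — shift
  I10: { [L → / , , .] }  — reduce

I1 contains reduce item [P → / .] and shift item [L → / . , ,] — shift-reduce conflict.
I3 contains reduce item [L → P .] and shift item [P → P . a] — shift-reduce conflict.
I4 contains reduce item [L → f .] and shift item [P → . /] — shift-reduce conflict.
I7 contains reduce item [L → f P P .] and shift item [P → P . a] — shift-reduce conflict.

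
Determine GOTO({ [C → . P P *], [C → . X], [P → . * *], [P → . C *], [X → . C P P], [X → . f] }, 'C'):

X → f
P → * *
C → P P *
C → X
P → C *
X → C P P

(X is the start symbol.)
{ [C → . P P *], [C → . X], [P → . * *], [P → . C *], [P → C . *], [X → . C P P], [X → . f], [X → C . P P] }

GOTO(I, 'C') = CLOSURE({ [A → αX.β] : [A → α.Xβ] ∈ I, X = 'C' })

Items with dot before 'C', with the dot advanced:
  [P → . C *] → [P → C . *]
  [X → . C P P] → [X → C . P P]
Closure of the advanced items:
  [X → C . P P] has the dot before P: add [P → . * *], [P → . C *]
  [P → . C *] has the dot before C: add [C → . P P *], [C → . X]
  [C → . X] has the dot before X: add [X → . f], [X → . C P P]

GOTO = { [C → . P P *], [C → . X], [P → . * *], [P → . C *], [P → C . *], [X → . C P P], [X → . f], [X → C . P P] }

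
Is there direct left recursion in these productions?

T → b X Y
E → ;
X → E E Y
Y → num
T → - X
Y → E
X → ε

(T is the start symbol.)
No direct left recursion

T → b X Y: starts with b
E → ;: starts with ';'
X → E E Y: starts with E
Y → num: starts with num
T → - X: starts with '-'
Y → E: starts with E
X → ε: starts with ε

No direct left recursion found.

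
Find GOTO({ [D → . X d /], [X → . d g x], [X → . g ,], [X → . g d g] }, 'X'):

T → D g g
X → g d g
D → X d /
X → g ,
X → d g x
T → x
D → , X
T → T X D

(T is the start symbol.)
GOTO(I, 'X') = CLOSURE({ [A → αX.β] : [A → α.Xβ] ∈ I, X = 'X' })

Items with dot before 'X', with the dot advanced:
  [D → . X d /] → [D → X . d /]
Closure adds nothing (no advanced item has the dot before a non-terminal).

GOTO = { [D → X . d /] }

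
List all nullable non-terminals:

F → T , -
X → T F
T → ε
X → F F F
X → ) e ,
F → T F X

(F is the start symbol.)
ε-productions: T → ε
So T is immediately nullable.
No further non-terminal can be added: every production for the remaining non-terminals contains a terminal or a non-nullable non-terminal.
Nullable = { 'T' }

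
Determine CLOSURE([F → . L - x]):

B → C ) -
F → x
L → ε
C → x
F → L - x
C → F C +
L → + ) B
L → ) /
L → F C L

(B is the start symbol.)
Start with: [F → . L - x]
  [F → . L - x] has the dot before L: add [L → .], [L → . + ) B], [L → . ) /], [L → . F C L]
  [L → . F C L] has the dot before F: add [F → . x]
No further items can be added.

CLOSURE = { [F → . L - x], [F → . x], [L → . ) /], [L → . + ) B], [L → . F C L], [L → .] }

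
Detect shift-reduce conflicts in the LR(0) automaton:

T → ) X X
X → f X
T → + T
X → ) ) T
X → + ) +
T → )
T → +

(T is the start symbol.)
Yes — I1: [T → ) .] vs [X → . ) ) T]; I2: [T → + .] vs [T → . )]

A shift-reduce conflict occurs when an LR(0) state has both:
  - a complete (reduce) item [A → α .] (dot at the end), and
  - a shift item [B → β . c γ] (dot before a terminal).

Augment with T' → T and build the canonical LR(0) collection (I0 = CLOSURE({[T' → . T]}), then GOTO on every symbol after a dot until no new states appear). It has 15 states:
  I0: { [T → . ) X X], [T → . )], [T → . + T], [T → . +], [T' → . T] }  — shift
  I1: { [T → ) . X X], [T → ) .], [X → . ) ) T], [X → . + ) +], [X → . f X] }  — shift, reduce
  I2: { [T → + . T], [T → + .], [T → . ) X X], [T → . )], [T → . + T], [T → . +] }  — shift, reduce
  I3: { [T' → T .] }  — accept
  I4: { [T → + T .] }  — reduce
  I5: { [X → ) . ) T] }  — shift
  I6: { [X → + . ) +] }  — shift
  I7: { [T → ) X . X], [X → . ) ) T], [X → . + ) +], [X → . f X] }  — shift
  I8: { [X → . ) ) T], [X → . + ) +], [X → . f X], [X → f . X] }  — shift
  I9: { [X → f X .] }  — reduce
  I10: { [T → ) X X .] }  — reduce
  I11: { [X → + ) . +] }  — shift
  I12: { [X → + ) + .] }  — reduce
  I13: { [T → . ) X X], [T → . )], [T → . + T], [T → . +], [X → ) ) . T] }  — shift
  I14: { [X → ) ) T .] }  — reduce

I1 contains reduce item [T → ) .] and shift items [X → . ) ) T], [X → . + ) +], [X → . f X] — shift-reduce conflict.
I2 contains reduce item [T → + .] and shift items [T → . )], [T → . ) X X], [T → . +], [T → . + T] — shift-reduce conflict.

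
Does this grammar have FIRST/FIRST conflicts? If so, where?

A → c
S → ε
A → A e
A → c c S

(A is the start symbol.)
A FIRST/FIRST conflict occurs when two productions N → α and N → β for the same non-terminal have FIRST(α) ∩ FIRST(β) ≠ ∅ (with ε ∈ FIRST of a nullable right-hand side, so two nullable alternatives also conflict).

FIRST sets of the non-terminals at (or reachable through a nullable prefix from) the front of some alternative:
  FIRST(A) = { 'c' }

Productions for A:
  A → c: FIRST = { 'c' }
  A → A e: FIRST = { 'c' }
  A → c c S: FIRST = { 'c' }
S has only one production, so no FIRST/FIRST conflict is possible there.

Conflict for A: A → c and A → A e
  Overlap: { 'c' }
Conflict for A: A → c and A → c c S
  Overlap: { 'c' }
Conflict for A: A → A e and A → c c S
  Overlap: { 'c' }

Answer: Yes. A → c / A → A e on { 'c' }; A → c / A → c c S on { 'c' }; A → A e / A → c c S on { 'c' }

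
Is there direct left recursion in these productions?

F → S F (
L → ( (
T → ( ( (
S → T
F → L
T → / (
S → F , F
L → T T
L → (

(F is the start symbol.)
No direct left recursion

Direct left recursion occurs when N → N α for some non-terminal N (the right-hand side begins with the left-hand side itself).

F → S F (: starts with S
L → ( (: starts with '('
T → ( ( (: starts with '('
S → T: starts with T
F → L: starts with L
T → / (: starts with '/'
S → F , F: starts with F
L → T T: starts with T
L → (: starts with '('

No direct left recursion found.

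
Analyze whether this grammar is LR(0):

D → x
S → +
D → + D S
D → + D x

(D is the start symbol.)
A grammar is LR(0) if no state in the canonical LR(0) collection has:
  - both a shift item (dot before a terminal) and a complete item (shift-reduce conflict), or
  - two or more complete items (reduce-reduce conflict; the accept item [D' → D .] counts as a complete item here).

Augment with D' → D and build the canonical LR(0) collection (I0 = CLOSURE({[D' → . D]}), then GOTO on every symbol after a dot until no new states appear). It has 8 states:
  I0: { [D → . + D S], [D → . + D x], [D → . x], [D' → . D] }  — shift
  I1: { [D → + . D S], [D → + . D x], [D → . + D S], [D → . + D x], [D → . x] }  — shift
  I2: { [D' → D .] }  — accept
  I3: { [D → x .] }  — reduce
  I4: { [D → + D . S], [D → + D . x], [S → . +] }  — shift
  I5: { [S → + .] }  — reduce
  I6: { [D → + D S .] }  — reduce
  I7: { [D → + D x .] }  — reduce

Every state is either a pure shift/goto state or contains exactly one complete item and nothing to shift — no conflicts. The grammar is LR(0).

Answer: Yes, the grammar is LR(0)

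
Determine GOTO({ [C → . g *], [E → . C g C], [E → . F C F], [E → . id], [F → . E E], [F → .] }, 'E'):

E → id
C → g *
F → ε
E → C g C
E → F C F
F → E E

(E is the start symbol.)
GOTO(I, 'E') = CLOSURE({ [A → αX.β] : [A → α.Xβ] ∈ I, X = 'E' })

Items with dot before 'E', with the dot advanced:
  [F → . E E] → [F → E . E]
Closure of the advanced items:
  [F → E . E] has the dot before E: add [E → . id], [E → . C g C], [E → . F C F]
  [E → . C g C] has the dot before C: add [C → . g *]
  [E → . F C F] has the dot before F: add [F → .], [F → . E E]

GOTO = { [C → . g *], [E → . C g C], [E → . F C F], [E → . id], [F → . E E], [F → .], [F → E . E] }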